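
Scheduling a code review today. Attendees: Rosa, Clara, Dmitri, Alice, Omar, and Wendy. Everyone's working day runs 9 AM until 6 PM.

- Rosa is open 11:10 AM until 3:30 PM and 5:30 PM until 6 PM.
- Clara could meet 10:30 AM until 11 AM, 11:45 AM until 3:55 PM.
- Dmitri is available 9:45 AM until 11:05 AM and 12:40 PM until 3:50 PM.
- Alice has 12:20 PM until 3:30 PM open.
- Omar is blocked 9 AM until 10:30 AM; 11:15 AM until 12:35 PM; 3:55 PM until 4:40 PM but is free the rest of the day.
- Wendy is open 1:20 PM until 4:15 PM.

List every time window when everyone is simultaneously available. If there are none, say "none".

Rosa free: 11:10-15:30, 17:30-18:00.
Clara free: 10:30-11:00, 11:45-15:55.
Dmitri free: 09:45-11:05, 12:40-15:50.
Alice free: 12:20-15:30.
Omar free: 10:30-11:15, 12:35-15:55, 16:40-18:00 (invert busy blocks within the working day).
Wendy free: 13:20-16:15.
Rosa ∩ Clara: 11:45-15:30.
Rosa ∩ Clara ∩ Dmitri: 12:40-15:30.
Rosa ∩ Clara ∩ Dmitri ∩ Alice: 12:40-15:30.
Rosa ∩ Clara ∩ Dmitri ∩ Alice ∩ Omar: 12:40-15:30.
Rosa ∩ Clara ∩ Dmitri ∩ Alice ∩ Omar ∩ Wendy: 13:20-15:30.

13:20-15:30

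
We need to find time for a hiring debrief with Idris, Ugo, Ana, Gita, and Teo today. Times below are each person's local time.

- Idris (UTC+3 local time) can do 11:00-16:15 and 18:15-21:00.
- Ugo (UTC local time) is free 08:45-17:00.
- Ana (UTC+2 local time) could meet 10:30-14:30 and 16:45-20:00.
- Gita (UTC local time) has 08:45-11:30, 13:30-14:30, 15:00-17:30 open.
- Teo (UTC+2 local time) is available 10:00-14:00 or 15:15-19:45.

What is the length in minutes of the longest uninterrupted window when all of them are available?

165

Idris in UTC: 08:00-13:15, 15:15-18:00 (subtract 3h to convert from UTC+3).
Ugo in UTC: 08:45-17:00.
Ana in UTC: 08:30-12:30, 14:45-18:00 (subtract 2h to convert from UTC+2).
Gita in UTC: 08:45-11:30, 13:30-14:30, 15:00-17:30.
Teo in UTC: 08:00-12:00, 13:15-17:45 (subtract 2h to convert from UTC+2).
Idris ∩ Ugo: 08:45-13:15, 15:15-17:00.
Idris ∩ Ugo ∩ Ana: 08:45-12:30, 15:15-17:00.
Idris ∩ Ugo ∩ Ana ∩ Gita: 08:45-11:30, 15:15-17:00.
Idris ∩ Ugo ∩ Ana ∩ Gita ∩ Teo: 08:45-11:30, 15:15-17:00.
So the common availability across everyone is 08:45-11:30, 15:15-17:00.
The longest is 08:45-11:30 at 165 minutes.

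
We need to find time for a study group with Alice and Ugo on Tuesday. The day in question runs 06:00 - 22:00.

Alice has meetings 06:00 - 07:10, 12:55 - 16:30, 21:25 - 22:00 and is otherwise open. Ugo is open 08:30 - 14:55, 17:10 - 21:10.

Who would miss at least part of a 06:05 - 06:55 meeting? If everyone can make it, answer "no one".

Alice, Ugo

Alice free: 07:10-12:55, 16:30-21:25 (invert busy blocks within the working day).
Ugo free: 08:30-14:55, 17:10-21:10.
Alice: not fully free for 06:05-06:55. Ugo: not fully free for 06:05-06:55.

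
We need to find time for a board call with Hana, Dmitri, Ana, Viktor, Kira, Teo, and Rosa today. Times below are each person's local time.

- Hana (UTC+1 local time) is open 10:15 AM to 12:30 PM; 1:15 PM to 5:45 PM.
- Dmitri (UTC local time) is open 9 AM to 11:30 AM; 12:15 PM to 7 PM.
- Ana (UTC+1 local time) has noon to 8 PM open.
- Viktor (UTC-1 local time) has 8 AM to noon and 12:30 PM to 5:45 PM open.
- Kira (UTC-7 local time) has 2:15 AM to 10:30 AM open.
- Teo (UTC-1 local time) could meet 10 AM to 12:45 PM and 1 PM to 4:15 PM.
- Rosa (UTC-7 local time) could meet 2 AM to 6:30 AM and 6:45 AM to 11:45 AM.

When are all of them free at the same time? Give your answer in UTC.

11:00-11:30, 12:15-13:00, 14:00-16:45

Hana in UTC: 09:15-11:30, 12:15-16:45 (subtract 1h to convert from UTC+1).
Dmitri in UTC: 09:00-11:30, 12:15-19:00.
Ana in UTC: 11:00-19:00 (subtract 1h to convert from UTC+1).
Viktor in UTC: 09:00-13:00, 13:30-18:45 (add 1h to convert from UTC-1).
Kira in UTC: 09:15-17:30 (add 7h to convert from UTC-7).
Teo in UTC: 11:00-13:45, 14:00-17:15 (add 1h to convert from UTC-1).
Rosa in UTC: 09:00-13:30, 13:45-18:45 (add 7h to convert from UTC-7).
Hana ∩ Dmitri: 09:15-11:30, 12:15-16:45.
Hana ∩ Dmitri ∩ Ana: 11:00-11:30, 12:15-16:45.
Hana ∩ Dmitri ∩ Ana ∩ Viktor: 11:00-11:30, 12:15-13:00, 13:30-16:45.
Hana ∩ Dmitri ∩ Ana ∩ Viktor ∩ Kira: 11:00-11:30, 12:15-13:00, 13:30-16:45.
Hana ∩ Dmitri ∩ Ana ∩ Viktor ∩ Kira ∩ Teo: 11:00-11:30, 12:15-13:00, 13:30-13:45, 14:00-16:45.
Hana ∩ Dmitri ∩ Ana ∩ Viktor ∩ Kira ∩ Teo ∩ Rosa: 11:00-11:30, 12:15-13:00, 14:00-16:45.
Those are the intersection windows.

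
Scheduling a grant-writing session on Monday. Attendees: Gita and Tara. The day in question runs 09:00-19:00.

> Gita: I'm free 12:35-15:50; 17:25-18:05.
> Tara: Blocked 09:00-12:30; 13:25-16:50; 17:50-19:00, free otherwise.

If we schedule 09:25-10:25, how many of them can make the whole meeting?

Gita free: 12:35-15:50, 17:25-18:05.
Tara free: 12:30-13:25, 16:50-17:50 (invert busy blocks within the working day).
nobody can make the full 09:25-10:25 slot — that's 0.

0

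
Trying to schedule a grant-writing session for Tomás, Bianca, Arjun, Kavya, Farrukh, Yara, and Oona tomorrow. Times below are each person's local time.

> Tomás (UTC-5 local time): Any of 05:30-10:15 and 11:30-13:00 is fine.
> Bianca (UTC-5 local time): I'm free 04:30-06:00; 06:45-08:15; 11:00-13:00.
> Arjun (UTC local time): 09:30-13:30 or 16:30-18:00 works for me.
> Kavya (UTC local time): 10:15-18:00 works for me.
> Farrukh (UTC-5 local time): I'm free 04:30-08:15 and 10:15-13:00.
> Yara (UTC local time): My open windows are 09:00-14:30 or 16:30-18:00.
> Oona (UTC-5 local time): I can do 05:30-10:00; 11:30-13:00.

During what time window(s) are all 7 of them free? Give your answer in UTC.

10:30-11:00, 11:45-13:15, 16:30-18:00

Tomás in UTC: 10:30-15:15, 16:30-18:00 (add 5h to convert from UTC-5).
Bianca in UTC: 09:30-11:00, 11:45-13:15, 16:00-18:00 (add 5h to convert from UTC-5).
Arjun in UTC: 09:30-13:30, 16:30-18:00.
Kavya in UTC: 10:15-18:00.
Farrukh in UTC: 09:30-13:15, 15:15-18:00 (add 5h to convert from UTC-5).
Yara in UTC: 09:00-14:30, 16:30-18:00.
Oona in UTC: 10:30-15:00, 16:30-18:00 (add 5h to convert from UTC-5).
Tomás ∩ Bianca: 10:30-11:00, 11:45-13:15, 16:30-18:00.
Tomás ∩ Bianca ∩ Arjun: 10:30-11:00, 11:45-13:15, 16:30-18:00.
Tomás ∩ Bianca ∩ Arjun ∩ Kavya: 10:30-11:00, 11:45-13:15, 16:30-18:00.
Tomás ∩ Bianca ∩ Arjun ∩ Kavya ∩ Farrukh: 10:30-11:00, 11:45-13:15, 16:30-18:00.
Tomás ∩ Bianca ∩ Arjun ∩ Kavya ∩ Farrukh ∩ Yara: 10:30-11:00, 11:45-13:15, 16:30-18:00.
Tomás ∩ Bianca ∩ Arjun ∩ Kavya ∩ Farrukh ∩ Yara ∩ Oona: 10:30-11:00, 11:45-13:15, 16:30-18:00.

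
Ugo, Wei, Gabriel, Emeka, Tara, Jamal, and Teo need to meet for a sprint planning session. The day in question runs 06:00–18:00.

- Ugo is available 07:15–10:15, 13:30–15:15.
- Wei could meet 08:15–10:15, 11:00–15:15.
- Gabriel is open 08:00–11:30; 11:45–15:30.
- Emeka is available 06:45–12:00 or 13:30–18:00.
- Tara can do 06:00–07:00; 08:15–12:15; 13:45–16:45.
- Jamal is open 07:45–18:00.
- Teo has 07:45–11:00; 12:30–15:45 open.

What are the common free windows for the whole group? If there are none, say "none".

08:15-10:15, 13:45-15:15

Ugo ∩ Wei: 08:15-10:15, 13:30-15:15.
Ugo ∩ Wei ∩ Gabriel: 08:15-10:15, 13:30-15:15.
Ugo ∩ Wei ∩ Gabriel ∩ Emeka: 08:15-10:15, 13:30-15:15.
Ugo ∩ Wei ∩ Gabriel ∩ Emeka ∩ Tara: 08:15-10:15, 13:45-15:15.
Ugo ∩ Wei ∩ Gabriel ∩ Emeka ∩ Tara ∩ Jamal: 08:15-10:15, 13:45-15:15.
Ugo ∩ Wei ∩ Gabriel ∩ Emeka ∩ Tara ∩ Jamal ∩ Teo: 08:15-10:15, 13:45-15:15.
Those are the intersection windows.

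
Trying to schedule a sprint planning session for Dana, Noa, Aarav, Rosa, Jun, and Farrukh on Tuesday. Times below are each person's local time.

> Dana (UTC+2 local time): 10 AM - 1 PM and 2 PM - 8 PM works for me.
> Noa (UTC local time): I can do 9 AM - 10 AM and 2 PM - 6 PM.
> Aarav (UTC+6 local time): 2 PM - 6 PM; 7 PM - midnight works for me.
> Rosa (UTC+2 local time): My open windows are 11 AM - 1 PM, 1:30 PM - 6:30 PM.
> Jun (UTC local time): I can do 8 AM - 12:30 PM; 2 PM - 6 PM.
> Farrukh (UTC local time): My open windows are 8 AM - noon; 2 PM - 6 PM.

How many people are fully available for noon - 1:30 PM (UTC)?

2

Dana in UTC: 08:00-11:00, 12:00-18:00 (subtract 2h to convert from UTC+2).
Noa in UTC: 09:00-10:00, 14:00-18:00.
Aarav in UTC: 08:00-12:00, 13:00-18:00 (subtract 6h to convert from UTC+6).
Rosa in UTC: 09:00-11:00, 11:30-16:30 (subtract 2h to convert from UTC+2).
Jun in UTC: 08:00-12:30, 14:00-18:00.
Farrukh in UTC: 08:00-12:00, 14:00-18:00.
Dana and Rosa can make the full 12:00-13:30 slot — that's 2.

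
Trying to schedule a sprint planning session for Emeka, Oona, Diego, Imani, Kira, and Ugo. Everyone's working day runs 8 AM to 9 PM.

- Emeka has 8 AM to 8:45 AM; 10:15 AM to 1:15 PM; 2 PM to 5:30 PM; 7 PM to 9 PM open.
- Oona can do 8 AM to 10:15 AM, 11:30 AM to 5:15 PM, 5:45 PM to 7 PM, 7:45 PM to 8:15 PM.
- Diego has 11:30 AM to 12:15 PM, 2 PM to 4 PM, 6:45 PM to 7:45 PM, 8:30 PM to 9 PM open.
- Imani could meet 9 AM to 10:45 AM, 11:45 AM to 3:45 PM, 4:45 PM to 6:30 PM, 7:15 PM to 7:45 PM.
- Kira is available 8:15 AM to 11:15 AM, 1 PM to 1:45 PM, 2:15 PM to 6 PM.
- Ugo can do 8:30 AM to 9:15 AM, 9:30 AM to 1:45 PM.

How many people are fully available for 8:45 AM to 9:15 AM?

Oona, Kira, and Ugo can make the full 08:45-09:15 slot — that's 3.

3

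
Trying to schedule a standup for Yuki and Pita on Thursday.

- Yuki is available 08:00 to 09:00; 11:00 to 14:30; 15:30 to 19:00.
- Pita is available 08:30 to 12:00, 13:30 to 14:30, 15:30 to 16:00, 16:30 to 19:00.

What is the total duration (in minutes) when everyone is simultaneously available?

Yuki ∩ Pita: 08:30-09:00, 11:00-12:00, 13:30-14:30, 15:30-16:00, 16:30-19:00.
So the common availability across everyone is 08:30-09:00, 11:00-12:00, 13:30-14:30, 15:30-16:00, 16:30-19:00.
Summing the common windows: 30 + 60 + 60 + 30 + 150 = 330 minutes.

330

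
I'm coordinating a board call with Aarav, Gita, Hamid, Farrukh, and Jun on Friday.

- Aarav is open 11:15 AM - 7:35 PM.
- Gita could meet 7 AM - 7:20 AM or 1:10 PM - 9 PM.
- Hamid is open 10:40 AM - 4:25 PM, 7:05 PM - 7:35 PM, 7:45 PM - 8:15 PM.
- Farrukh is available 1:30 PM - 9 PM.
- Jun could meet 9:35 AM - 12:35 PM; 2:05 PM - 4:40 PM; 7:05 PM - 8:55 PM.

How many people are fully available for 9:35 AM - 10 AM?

Jun can make the full 09:35-10:00 slot — that's 1.

1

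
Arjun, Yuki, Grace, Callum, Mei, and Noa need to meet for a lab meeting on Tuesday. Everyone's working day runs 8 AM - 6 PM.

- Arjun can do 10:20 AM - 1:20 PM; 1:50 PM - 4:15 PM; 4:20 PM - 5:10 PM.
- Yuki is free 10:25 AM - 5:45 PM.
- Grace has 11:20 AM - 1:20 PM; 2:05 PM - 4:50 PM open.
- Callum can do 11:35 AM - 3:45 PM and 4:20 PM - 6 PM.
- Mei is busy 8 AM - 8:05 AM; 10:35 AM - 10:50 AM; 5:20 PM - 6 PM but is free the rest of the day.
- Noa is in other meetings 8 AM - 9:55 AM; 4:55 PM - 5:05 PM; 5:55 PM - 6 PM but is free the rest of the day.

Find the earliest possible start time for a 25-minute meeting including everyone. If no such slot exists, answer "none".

Arjun free: 10:20-13:20, 13:50-16:15, 16:20-17:10.
Yuki free: 10:25-17:45.
Grace free: 11:20-13:20, 14:05-16:50.
Callum free: 11:35-15:45, 16:20-18:00.
Mei free: 08:05-10:35, 10:50-17:20 (invert busy blocks within the working day).
Noa free: 09:55-16:55, 17:05-17:55 (invert busy blocks within the working day).
Arjun ∩ Yuki: 10:25-13:20, 13:50-16:15, 16:20-17:10.
Arjun ∩ Yuki ∩ Grace: 11:20-13:20, 14:05-16:15, 16:20-16:50.
Arjun ∩ Yuki ∩ Grace ∩ Callum: 11:35-13:20, 14:05-15:45, 16:20-16:50.
Arjun ∩ Yuki ∩ Grace ∩ Callum ∩ Mei: 11:35-13:20, 14:05-15:45, 16:20-16:50.
Arjun ∩ Yuki ∩ Grace ∩ Callum ∩ Mei ∩ Noa: 11:35-13:20, 14:05-15:45, 16:20-16:50.
The first common window of at least 25 minutes is 11:35-13:20, so the earliest start is 11:35.

11:35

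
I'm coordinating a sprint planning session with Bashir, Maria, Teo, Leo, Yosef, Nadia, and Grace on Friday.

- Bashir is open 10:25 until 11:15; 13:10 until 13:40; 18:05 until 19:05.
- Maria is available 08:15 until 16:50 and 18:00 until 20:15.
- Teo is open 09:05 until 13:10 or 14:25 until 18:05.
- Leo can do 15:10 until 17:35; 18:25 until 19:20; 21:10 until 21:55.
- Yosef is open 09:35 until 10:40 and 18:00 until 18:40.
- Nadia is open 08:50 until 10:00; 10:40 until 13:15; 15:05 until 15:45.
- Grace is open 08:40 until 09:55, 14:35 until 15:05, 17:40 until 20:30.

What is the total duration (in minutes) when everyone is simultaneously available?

Bashir ∩ Maria: 10:25-11:15, 13:10-13:40, 18:05-19:05.
Bashir ∩ Maria ∩ Teo: 10:25-11:15.
Bashir ∩ Maria ∩ Teo ∩ Leo: ∅.
Bashir ∩ Maria ∩ Teo ∩ Leo ∩ Yosef: ∅.
Bashir ∩ Maria ∩ Teo ∩ Leo ∩ Yosef ∩ Nadia: ∅.
Bashir ∩ Maria ∩ Teo ∩ Leo ∩ Yosef ∩ Nadia ∩ Grace: ∅.
There is no time when everyone is free.
There is no common window, so the total is 0 minutes.

0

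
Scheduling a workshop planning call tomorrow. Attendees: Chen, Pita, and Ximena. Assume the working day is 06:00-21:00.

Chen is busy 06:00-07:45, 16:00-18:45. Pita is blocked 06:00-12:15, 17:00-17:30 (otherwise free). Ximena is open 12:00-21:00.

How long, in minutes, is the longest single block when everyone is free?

Chen free: 07:45-16:00, 18:45-21:00 (invert busy blocks within the working day).
Pita free: 12:15-17:00, 17:30-21:00 (invert busy blocks within the working day).
Ximena free: 12:00-21:00.
Chen ∩ Pita: 12:15-16:00, 18:45-21:00.
Chen ∩ Pita ∩ Ximena: 12:15-16:00, 18:45-21:00.
The longest is 12:15-16:00 at 225 minutes.

225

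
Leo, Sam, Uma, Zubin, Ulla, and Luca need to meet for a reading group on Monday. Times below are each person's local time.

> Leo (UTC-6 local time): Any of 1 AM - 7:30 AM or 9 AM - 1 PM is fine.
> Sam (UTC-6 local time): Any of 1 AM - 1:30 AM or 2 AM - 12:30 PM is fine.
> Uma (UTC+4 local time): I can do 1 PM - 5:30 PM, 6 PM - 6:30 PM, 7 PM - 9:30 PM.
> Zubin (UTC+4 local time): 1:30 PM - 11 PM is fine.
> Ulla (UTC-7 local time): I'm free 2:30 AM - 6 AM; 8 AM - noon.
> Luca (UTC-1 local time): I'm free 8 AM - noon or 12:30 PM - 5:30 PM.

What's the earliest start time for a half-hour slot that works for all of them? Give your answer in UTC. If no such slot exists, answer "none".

09:30

Leo in UTC: 07:00-13:30, 15:00-19:00 (add 6h to convert from UTC-6).
Sam in UTC: 07:00-07:30, 08:00-18:30 (add 6h to convert from UTC-6).
Uma in UTC: 09:00-13:30, 14:00-14:30, 15:00-17:30 (subtract 4h to convert from UTC+4).
Zubin in UTC: 09:30-19:00 (subtract 4h to convert from UTC+4).
Ulla in UTC: 09:30-13:00, 15:00-19:00 (add 7h to convert from UTC-7).
Luca in UTC: 09:00-13:00, 13:30-18:30 (add 1h to convert from UTC-1).
Leo ∩ Sam: 07:00-07:30, 08:00-13:30, 15:00-18:30.
Leo ∩ Sam ∩ Uma: 09:00-13:30, 15:00-17:30.
Leo ∩ Sam ∩ Uma ∩ Zubin: 09:30-13:30, 15:00-17:30.
Leo ∩ Sam ∩ Uma ∩ Zubin ∩ Ulla: 09:30-13:00, 15:00-17:30.
Leo ∩ Sam ∩ Uma ∩ Zubin ∩ Ulla ∩ Luca: 09:30-13:00, 15:00-17:30.
The first common window of at least 30 minutes is 09:30-13:00, so the earliest start is 09:30.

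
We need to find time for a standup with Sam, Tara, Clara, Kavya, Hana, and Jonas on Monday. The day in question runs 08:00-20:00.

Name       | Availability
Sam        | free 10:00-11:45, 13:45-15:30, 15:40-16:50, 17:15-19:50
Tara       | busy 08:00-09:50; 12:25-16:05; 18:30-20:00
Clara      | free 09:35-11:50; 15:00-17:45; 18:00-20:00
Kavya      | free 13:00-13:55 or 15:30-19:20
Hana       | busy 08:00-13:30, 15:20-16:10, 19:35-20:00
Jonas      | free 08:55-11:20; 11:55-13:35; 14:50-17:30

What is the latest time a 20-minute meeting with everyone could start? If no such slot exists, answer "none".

16:30

Sam free: 10:00-11:45, 13:45-15:30, 15:40-16:50, 17:15-19:50.
Tara free: 09:50-12:25, 16:05-18:30 (invert busy blocks within the working day).
Clara free: 09:35-11:50, 15:00-17:45, 18:00-20:00.
Kavya free: 13:00-13:55, 15:30-19:20.
Hana free: 13:30-15:20, 16:10-19:35 (invert busy blocks within the working day).
Jonas free: 08:55-11:20, 11:55-13:35, 14:50-17:30.
Sam ∩ Tara: 10:00-11:45, 16:05-16:50, 17:15-18:30.
Sam ∩ Tara ∩ Clara: 10:00-11:45, 16:05-16:50, 17:15-17:45, 18:00-18:30.
Sam ∩ Tara ∩ Clara ∩ Kavya: 16:05-16:50, 17:15-17:45, 18:00-18:30.
Sam ∩ Tara ∩ Clara ∩ Kavya ∩ Hana: 16:10-16:50, 17:15-17:45, 18:00-18:30.
Sam ∩ Tara ∩ Clara ∩ Kavya ∩ Hana ∩ Jonas: 16:10-16:50, 17:15-17:30.
The last common window of at least 20 minutes is 16:10-16:50; a 20-minute meeting can start as late as 16:30 and still end by 16:50.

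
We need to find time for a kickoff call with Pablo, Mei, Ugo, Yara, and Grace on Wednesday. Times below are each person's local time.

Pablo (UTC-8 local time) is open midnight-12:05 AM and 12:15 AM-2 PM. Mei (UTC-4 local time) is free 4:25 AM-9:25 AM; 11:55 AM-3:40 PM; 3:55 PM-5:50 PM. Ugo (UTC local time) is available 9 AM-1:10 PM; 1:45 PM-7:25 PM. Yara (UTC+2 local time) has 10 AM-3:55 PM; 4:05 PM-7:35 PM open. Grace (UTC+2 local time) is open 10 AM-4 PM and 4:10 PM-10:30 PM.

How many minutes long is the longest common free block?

250

Pablo in UTC: 08:00-08:05, 08:15-22:00 (add 8h to convert from UTC-8).
Mei in UTC: 08:25-13:25, 15:55-19:40, 19:55-21:50 (add 4h to convert from UTC-4).
Ugo in UTC: 09:00-13:10, 13:45-19:25.
Yara in UTC: 08:00-13:55, 14:05-17:35 (subtract 2h to convert from UTC+2).
Grace in UTC: 08:00-14:00, 14:10-20:30 (subtract 2h to convert from UTC+2).
Pablo ∩ Mei: 08:25-13:25, 15:55-19:40, 19:55-21:50.
Pablo ∩ Mei ∩ Ugo: 09:00-13:10, 15:55-19:25.
Pablo ∩ Mei ∩ Ugo ∩ Yara: 09:00-13:10, 15:55-17:35.
Pablo ∩ Mei ∩ Ugo ∩ Yara ∩ Grace: 09:00-13:10, 15:55-17:35.
Those are the intersection windows.
The longest is 09:00-13:10 at 250 minutes.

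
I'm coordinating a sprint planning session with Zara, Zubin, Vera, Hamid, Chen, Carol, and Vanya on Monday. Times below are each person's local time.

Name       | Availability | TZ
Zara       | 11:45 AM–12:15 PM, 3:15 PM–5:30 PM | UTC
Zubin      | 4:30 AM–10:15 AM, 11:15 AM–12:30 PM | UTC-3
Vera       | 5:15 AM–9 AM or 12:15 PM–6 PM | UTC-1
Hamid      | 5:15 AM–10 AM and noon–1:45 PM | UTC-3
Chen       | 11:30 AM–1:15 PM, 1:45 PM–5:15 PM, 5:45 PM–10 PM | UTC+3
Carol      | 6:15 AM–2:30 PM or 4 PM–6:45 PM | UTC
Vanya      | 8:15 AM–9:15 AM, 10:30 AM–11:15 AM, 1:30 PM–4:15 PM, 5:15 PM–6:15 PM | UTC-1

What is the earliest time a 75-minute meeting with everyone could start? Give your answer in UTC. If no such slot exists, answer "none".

Zara in UTC: 11:45-12:15, 15:15-17:30.
Zubin in UTC: 07:30-13:15, 14:15-15:30 (add 3h to convert from UTC-3).
Vera in UTC: 06:15-10:00, 13:15-19:00 (add 1h to convert from UTC-1).
Hamid in UTC: 08:15-13:00, 15:00-16:45 (add 3h to convert from UTC-3).
Chen in UTC: 08:30-10:15, 10:45-14:15, 14:45-19:00 (subtract 3h to convert from UTC+3).
Carol in UTC: 06:15-14:30, 16:00-18:45.
Vanya in UTC: 09:15-10:15, 11:30-12:15, 14:30-17:15, 18:15-19:15 (add 1h to convert from UTC-1).
Zara ∩ Zubin: 11:45-12:15, 15:15-15:30.
Zara ∩ Zubin ∩ Vera: 15:15-15:30.
Zara ∩ Zubin ∩ Vera ∩ Hamid: 15:15-15:30.
Zara ∩ Zubin ∩ Vera ∩ Hamid ∩ Chen: 15:15-15:30.
Zara ∩ Zubin ∩ Vera ∩ Hamid ∩ Chen ∩ Carol: ∅.
Zara ∩ Zubin ∩ Vera ∩ Hamid ∩ Chen ∩ Carol ∩ Vanya: ∅.
There is no time when everyone is free.
No common window is at least 75 minutes long.

none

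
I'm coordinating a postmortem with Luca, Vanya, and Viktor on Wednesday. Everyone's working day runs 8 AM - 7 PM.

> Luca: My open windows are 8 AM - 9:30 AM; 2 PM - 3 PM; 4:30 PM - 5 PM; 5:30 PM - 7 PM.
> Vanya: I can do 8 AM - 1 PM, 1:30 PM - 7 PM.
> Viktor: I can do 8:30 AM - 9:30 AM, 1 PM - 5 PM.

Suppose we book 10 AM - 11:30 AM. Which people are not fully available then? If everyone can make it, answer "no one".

Luca: not fully free for 10:00-11:30. Vanya: free for 10:00-11:30. Viktor: not fully free for 10:00-11:30.

Luca, Viktor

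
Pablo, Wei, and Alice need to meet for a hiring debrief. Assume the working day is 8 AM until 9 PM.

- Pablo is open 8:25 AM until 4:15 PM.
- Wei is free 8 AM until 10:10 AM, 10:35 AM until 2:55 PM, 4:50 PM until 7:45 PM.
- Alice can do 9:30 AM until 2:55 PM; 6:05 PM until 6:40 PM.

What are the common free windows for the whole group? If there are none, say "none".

09:30-10:10, 10:35-14:55

Pablo ∩ Wei: 08:25-10:10, 10:35-14:55.
Pablo ∩ Wei ∩ Alice: 09:30-10:10, 10:35-14:55.
Those are the intersection windows.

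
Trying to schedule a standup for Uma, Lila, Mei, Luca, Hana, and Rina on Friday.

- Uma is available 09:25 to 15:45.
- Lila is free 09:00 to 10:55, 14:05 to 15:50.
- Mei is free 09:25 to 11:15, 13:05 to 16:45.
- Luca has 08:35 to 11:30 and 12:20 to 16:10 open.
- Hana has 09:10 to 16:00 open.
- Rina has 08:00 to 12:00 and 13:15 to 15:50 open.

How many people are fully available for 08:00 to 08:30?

1

Rina can make the full 08:00-08:30 slot — that's 1.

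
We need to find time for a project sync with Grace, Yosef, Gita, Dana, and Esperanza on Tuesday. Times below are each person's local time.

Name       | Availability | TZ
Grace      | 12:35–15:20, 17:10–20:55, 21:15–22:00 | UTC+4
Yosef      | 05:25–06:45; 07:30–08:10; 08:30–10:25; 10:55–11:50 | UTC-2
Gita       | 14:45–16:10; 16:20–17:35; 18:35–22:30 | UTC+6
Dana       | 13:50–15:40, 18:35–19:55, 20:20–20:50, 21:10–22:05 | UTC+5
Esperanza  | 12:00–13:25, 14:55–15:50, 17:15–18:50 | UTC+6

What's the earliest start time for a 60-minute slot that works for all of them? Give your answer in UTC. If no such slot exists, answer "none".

none

Grace in UTC: 08:35-11:20, 13:10-16:55, 17:15-18:00 (subtract 4h to convert from UTC+4).
Yosef in UTC: 07:25-08:45, 09:30-10:10, 10:30-12:25, 12:55-13:50 (add 2h to convert from UTC-2).
Gita in UTC: 08:45-10:10, 10:20-11:35, 12:35-16:30 (subtract 6h to convert from UTC+6).
Dana in UTC: 08:50-10:40, 13:35-14:55, 15:20-15:50, 16:10-17:05 (subtract 5h to convert from UTC+5).
Esperanza in UTC: 06:00-07:25, 08:55-09:50, 11:15-12:50 (subtract 6h to convert from UTC+6).
Grace ∩ Yosef: 08:35-08:45, 09:30-10:10, 10:30-11:20, 13:10-13:50.
Grace ∩ Yosef ∩ Gita: 09:30-10:10, 10:30-11:20, 13:10-13:50.
Grace ∩ Yosef ∩ Gita ∩ Dana: 09:30-10:10, 10:30-10:40, 13:35-13:50.
Grace ∩ Yosef ∩ Gita ∩ Dana ∩ Esperanza: 09:30-09:50.
So the common availability across everyone is 09:30-09:50.
No common window is at least 60 minutes long.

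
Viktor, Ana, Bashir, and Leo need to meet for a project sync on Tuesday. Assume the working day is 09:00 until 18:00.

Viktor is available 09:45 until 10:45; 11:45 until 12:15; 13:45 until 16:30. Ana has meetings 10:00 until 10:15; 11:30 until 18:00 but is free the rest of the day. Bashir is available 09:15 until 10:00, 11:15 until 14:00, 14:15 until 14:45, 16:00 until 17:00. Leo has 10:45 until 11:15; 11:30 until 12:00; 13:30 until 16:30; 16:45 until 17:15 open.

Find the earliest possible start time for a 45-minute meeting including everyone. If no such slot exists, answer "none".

none

Viktor free: 09:45-10:45, 11:45-12:15, 13:45-16:30.
Ana free: 09:00-10:00, 10:15-11:30 (invert busy blocks within the working day).
Bashir free: 09:15-10:00, 11:15-14:00, 14:15-14:45, 16:00-17:00.
Leo free: 10:45-11:15, 11:30-12:00, 13:30-16:30, 16:45-17:15.
Viktor ∩ Ana: 09:45-10:00, 10:15-10:45.
Viktor ∩ Ana ∩ Bashir: 09:45-10:00.
Viktor ∩ Ana ∩ Bashir ∩ Leo: ∅.
There is no time when everyone is free.
No common window is at least 45 minutes long.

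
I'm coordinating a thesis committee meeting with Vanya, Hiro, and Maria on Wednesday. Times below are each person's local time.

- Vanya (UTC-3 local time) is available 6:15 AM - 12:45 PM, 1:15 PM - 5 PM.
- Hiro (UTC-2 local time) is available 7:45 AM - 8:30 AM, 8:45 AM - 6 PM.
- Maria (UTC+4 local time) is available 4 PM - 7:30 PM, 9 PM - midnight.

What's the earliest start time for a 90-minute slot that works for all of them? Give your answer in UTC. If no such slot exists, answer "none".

Vanya in UTC: 09:15-15:45, 16:15-20:00 (add 3h to convert from UTC-3).
Hiro in UTC: 09:45-10:30, 10:45-20:00 (add 2h to convert from UTC-2).
Maria in UTC: 12:00-15:30, 17:00-20:00 (subtract 4h to convert from UTC+4).
Vanya ∩ Hiro: 09:45-10:30, 10:45-15:45, 16:15-20:00.
Vanya ∩ Hiro ∩ Maria: 12:00-15:30, 17:00-20:00.
The first common window of at least 90 minutes is 12:00-15:30, so the earliest start is 12:00.

12:00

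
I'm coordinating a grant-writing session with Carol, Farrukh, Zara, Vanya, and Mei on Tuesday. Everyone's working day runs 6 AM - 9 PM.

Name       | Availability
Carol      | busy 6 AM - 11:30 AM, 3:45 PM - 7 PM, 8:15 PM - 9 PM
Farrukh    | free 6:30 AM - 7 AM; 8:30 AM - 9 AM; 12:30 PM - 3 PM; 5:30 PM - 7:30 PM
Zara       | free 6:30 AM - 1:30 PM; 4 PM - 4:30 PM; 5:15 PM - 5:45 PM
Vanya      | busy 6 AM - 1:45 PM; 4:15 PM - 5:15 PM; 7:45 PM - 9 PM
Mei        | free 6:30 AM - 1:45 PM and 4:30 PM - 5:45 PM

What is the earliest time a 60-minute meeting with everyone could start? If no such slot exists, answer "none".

none

Carol free: 11:30-15:45, 19:00-20:15 (invert busy blocks within the working day).
Farrukh free: 06:30-07:00, 08:30-09:00, 12:30-15:00, 17:30-19:30.
Zara free: 06:30-13:30, 16:00-16:30, 17:15-17:45.
Vanya free: 13:45-16:15, 17:15-19:45 (invert busy blocks within the working day).
Mei free: 06:30-13:45, 16:30-17:45.
Carol ∩ Farrukh: 12:30-15:00, 19:00-19:30.
Carol ∩ Farrukh ∩ Zara: 12:30-13:30.
Carol ∩ Farrukh ∩ Zara ∩ Vanya: ∅.
Carol ∩ Farrukh ∩ Zara ∩ Vanya ∩ Mei: ∅.
There is no time when everyone is free.
No common window is at least 60 minutes long.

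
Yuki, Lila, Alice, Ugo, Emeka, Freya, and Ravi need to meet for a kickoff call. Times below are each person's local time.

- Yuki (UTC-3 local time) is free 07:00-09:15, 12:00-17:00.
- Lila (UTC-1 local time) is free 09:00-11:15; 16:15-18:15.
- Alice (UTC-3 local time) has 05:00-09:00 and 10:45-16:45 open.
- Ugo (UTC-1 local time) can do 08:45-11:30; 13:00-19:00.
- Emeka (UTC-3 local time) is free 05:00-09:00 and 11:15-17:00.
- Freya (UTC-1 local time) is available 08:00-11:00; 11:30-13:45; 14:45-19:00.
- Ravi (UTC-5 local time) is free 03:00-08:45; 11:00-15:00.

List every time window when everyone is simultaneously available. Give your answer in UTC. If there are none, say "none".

Yuki in UTC: 10:00-12:15, 15:00-20:00 (add 3h to convert from UTC-3).
Lila in UTC: 10:00-12:15, 17:15-19:15 (add 1h to convert from UTC-1).
Alice in UTC: 08:00-12:00, 13:45-19:45 (add 3h to convert from UTC-3).
Ugo in UTC: 09:45-12:30, 14:00-20:00 (add 1h to convert from UTC-1).
Emeka in UTC: 08:00-12:00, 14:15-20:00 (add 3h to convert from UTC-3).
Freya in UTC: 09:00-12:00, 12:30-14:45, 15:45-20:00 (add 1h to convert from UTC-1).
Ravi in UTC: 08:00-13:45, 16:00-20:00 (add 5h to convert from UTC-5).
Yuki ∩ Lila: 10:00-12:15, 17:15-19:15.
Yuki ∩ Lila ∩ Alice: 10:00-12:00, 17:15-19:15.
Yuki ∩ Lila ∩ Alice ∩ Ugo: 10:00-12:00, 17:15-19:15.
Yuki ∩ Lila ∩ Alice ∩ Ugo ∩ Emeka: 10:00-12:00, 17:15-19:15.
Yuki ∩ Lila ∩ Alice ∩ Ugo ∩ Emeka ∩ Freya: 10:00-12:00, 17:15-19:15.
Yuki ∩ Lila ∩ Alice ∩ Ugo ∩ Emeka ∩ Freya ∩ Ravi: 10:00-12:00, 17:15-19:15.

10:00-12:00, 17:15-19:15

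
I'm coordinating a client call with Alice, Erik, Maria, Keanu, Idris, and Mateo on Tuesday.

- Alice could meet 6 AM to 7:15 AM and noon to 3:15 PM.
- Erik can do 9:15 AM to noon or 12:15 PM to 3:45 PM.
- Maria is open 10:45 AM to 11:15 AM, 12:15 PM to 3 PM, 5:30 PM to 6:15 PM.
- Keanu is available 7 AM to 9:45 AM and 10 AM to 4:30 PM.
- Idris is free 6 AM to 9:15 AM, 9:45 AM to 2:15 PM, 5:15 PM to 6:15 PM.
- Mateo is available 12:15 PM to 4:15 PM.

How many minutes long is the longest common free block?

Alice ∩ Erik: 12:15-15:15.
Alice ∩ Erik ∩ Maria: 12:15-15:00.
Alice ∩ Erik ∩ Maria ∩ Keanu: 12:15-15:00.
Alice ∩ Erik ∩ Maria ∩ Keanu ∩ Idris: 12:15-14:15.
Alice ∩ Erik ∩ Maria ∩ Keanu ∩ Idris ∩ Mateo: 12:15-14:15.
Those are the intersection windows.
The longest is 12:15-14:15 at 120 minutes.

120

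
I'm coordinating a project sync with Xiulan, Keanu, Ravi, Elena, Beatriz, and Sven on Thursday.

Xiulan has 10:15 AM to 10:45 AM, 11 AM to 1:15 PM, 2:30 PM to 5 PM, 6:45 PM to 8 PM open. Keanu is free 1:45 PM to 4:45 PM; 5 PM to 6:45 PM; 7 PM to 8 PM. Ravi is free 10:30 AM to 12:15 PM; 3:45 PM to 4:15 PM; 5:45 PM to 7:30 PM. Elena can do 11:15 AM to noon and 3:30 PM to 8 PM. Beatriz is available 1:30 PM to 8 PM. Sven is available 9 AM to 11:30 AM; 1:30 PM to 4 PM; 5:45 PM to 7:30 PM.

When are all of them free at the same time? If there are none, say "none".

Xiulan ∩ Keanu: 14:30-16:45, 19:00-20:00.
Xiulan ∩ Keanu ∩ Ravi: 15:45-16:15, 19:00-19:30.
Xiulan ∩ Keanu ∩ Ravi ∩ Elena: 15:45-16:15, 19:00-19:30.
Xiulan ∩ Keanu ∩ Ravi ∩ Elena ∩ Beatriz: 15:45-16:15, 19:00-19:30.
Xiulan ∩ Keanu ∩ Ravi ∩ Elena ∩ Beatriz ∩ Sven: 15:45-16:00, 19:00-19:30.

15:45-16:00, 19:00-19:30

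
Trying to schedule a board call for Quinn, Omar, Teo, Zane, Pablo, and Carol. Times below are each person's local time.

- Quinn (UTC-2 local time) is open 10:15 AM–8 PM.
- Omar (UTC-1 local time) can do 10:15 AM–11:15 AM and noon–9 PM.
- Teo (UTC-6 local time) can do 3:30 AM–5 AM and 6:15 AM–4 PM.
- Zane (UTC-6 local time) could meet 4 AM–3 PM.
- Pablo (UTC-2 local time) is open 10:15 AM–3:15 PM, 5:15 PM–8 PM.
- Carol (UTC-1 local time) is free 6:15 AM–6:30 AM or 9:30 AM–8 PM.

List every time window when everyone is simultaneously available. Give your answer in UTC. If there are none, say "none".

13:00-17:15, 19:15-21:00

Quinn in UTC: 12:15-22:00 (add 2h to convert from UTC-2).
Omar in UTC: 11:15-12:15, 13:00-22:00 (add 1h to convert from UTC-1).
Teo in UTC: 09:30-11:00, 12:15-22:00 (add 6h to convert from UTC-6).
Zane in UTC: 10:00-21:00 (add 6h to convert from UTC-6).
Pablo in UTC: 12:15-17:15, 19:15-22:00 (add 2h to convert from UTC-2).
Carol in UTC: 07:15-07:30, 10:30-21:00 (add 1h to convert from UTC-1).
Quinn ∩ Omar: 13:00-22:00.
Quinn ∩ Omar ∩ Teo: 13:00-22:00.
Quinn ∩ Omar ∩ Teo ∩ Zane: 13:00-21:00.
Quinn ∩ Omar ∩ Teo ∩ Zane ∩ Pablo: 13:00-17:15, 19:15-21:00.
Quinn ∩ Omar ∩ Teo ∩ Zane ∩ Pablo ∩ Carol: 13:00-17:15, 19:15-21:00.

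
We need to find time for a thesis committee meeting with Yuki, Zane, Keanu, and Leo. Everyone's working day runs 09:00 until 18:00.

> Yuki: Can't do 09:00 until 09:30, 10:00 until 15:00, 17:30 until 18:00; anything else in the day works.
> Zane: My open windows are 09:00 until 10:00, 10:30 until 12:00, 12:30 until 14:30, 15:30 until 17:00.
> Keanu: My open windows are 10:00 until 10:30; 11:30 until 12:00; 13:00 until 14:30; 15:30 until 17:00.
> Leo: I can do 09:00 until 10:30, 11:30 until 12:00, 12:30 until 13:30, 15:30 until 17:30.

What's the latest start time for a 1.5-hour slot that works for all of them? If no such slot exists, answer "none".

Yuki free: 09:30-10:00, 15:00-17:30 (invert busy blocks within the working day).
Zane free: 09:00-10:00, 10:30-12:00, 12:30-14:30, 15:30-17:00.
Keanu free: 10:00-10:30, 11:30-12:00, 13:00-14:30, 15:30-17:00.
Leo free: 09:00-10:30, 11:30-12:00, 12:30-13:30, 15:30-17:30.
Yuki ∩ Zane: 09:30-10:00, 15:30-17:00.
Yuki ∩ Zane ∩ Keanu: 15:30-17:00.
Yuki ∩ Zane ∩ Keanu ∩ Leo: 15:30-17:00.
The last common window of at least 90 minutes is 15:30-17:00; a 90-minute meeting can start as late as 15:30 and still end by 17:00.

15:30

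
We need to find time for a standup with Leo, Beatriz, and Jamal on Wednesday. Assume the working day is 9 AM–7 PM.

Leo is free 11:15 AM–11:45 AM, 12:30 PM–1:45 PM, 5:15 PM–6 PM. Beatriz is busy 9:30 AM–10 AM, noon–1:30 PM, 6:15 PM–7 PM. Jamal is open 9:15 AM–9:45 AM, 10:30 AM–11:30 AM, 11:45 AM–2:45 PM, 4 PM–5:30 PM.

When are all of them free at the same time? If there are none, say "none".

11:15-11:30, 13:30-13:45, 17:15-17:30

Leo free: 11:15-11:45, 12:30-13:45, 17:15-18:00.
Beatriz free: 09:00-09:30, 10:00-12:00, 13:30-18:15 (invert busy blocks within the working day).
Jamal free: 09:15-09:45, 10:30-11:30, 11:45-14:45, 16:00-17:30.
Leo ∩ Beatriz: 11:15-11:45, 13:30-13:45, 17:15-18:00.
Leo ∩ Beatriz ∩ Jamal: 11:15-11:30, 13:30-13:45, 17:15-17:30.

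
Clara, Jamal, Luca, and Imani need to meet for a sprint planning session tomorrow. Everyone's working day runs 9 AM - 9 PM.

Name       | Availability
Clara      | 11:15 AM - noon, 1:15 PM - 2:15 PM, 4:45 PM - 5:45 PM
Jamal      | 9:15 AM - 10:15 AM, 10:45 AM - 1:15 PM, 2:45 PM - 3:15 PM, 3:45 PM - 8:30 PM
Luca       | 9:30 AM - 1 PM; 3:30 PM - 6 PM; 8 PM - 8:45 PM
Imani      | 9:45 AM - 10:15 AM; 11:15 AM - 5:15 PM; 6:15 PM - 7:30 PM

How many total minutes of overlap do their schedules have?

Clara ∩ Jamal: 11:15-12:00, 16:45-17:45.
Clara ∩ Jamal ∩ Luca: 11:15-12:00, 16:45-17:45.
Clara ∩ Jamal ∩ Luca ∩ Imani: 11:15-12:00, 16:45-17:15.
Summing the common windows: 45 + 30 = 75 minutes.

75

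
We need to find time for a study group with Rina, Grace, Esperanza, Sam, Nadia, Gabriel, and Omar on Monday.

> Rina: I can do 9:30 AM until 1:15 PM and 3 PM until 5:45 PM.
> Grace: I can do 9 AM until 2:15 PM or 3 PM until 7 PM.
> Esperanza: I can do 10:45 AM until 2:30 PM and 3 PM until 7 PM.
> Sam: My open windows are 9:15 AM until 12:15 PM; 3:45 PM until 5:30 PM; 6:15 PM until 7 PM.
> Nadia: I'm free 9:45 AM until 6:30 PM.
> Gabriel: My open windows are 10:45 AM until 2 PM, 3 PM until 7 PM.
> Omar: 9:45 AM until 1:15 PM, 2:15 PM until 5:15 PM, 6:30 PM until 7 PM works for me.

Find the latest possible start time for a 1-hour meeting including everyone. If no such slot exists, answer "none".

Rina ∩ Grace: 09:30-13:15, 15:00-17:45.
Rina ∩ Grace ∩ Esperanza: 10:45-13:15, 15:00-17:45.
Rina ∩ Grace ∩ Esperanza ∩ Sam: 10:45-12:15, 15:45-17:30.
Rina ∩ Grace ∩ Esperanza ∩ Sam ∩ Nadia: 10:45-12:15, 15:45-17:30.
Rina ∩ Grace ∩ Esperanza ∩ Sam ∩ Nadia ∩ Gabriel: 10:45-12:15, 15:45-17:30.
Rina ∩ Grace ∩ Esperanza ∩ Sam ∩ Nadia ∩ Gabriel ∩ Omar: 10:45-12:15, 15:45-17:15.
The last common window of at least 60 minutes is 15:45-17:15; a 60-minute meeting can start as late as 16:15 and still end by 17:15.

16:15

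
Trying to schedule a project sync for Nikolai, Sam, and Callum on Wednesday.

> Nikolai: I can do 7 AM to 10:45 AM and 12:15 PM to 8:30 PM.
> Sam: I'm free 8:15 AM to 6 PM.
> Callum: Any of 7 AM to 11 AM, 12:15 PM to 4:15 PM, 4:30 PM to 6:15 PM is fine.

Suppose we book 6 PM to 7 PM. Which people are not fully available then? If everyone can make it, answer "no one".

Callum, Sam

Nikolai: free for 18:00-19:00. Sam: not fully free for 18:00-19:00. Callum: not fully free for 18:00-19:00.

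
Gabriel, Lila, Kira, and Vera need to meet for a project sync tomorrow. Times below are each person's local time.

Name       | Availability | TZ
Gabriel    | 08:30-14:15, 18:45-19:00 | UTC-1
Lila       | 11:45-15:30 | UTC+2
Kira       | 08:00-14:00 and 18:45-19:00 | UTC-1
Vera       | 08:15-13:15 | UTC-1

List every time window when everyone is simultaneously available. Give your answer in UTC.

09:45-13:30

Gabriel in UTC: 09:30-15:15, 19:45-20:00 (add 1h to convert from UTC-1).
Lila in UTC: 09:45-13:30 (subtract 2h to convert from UTC+2).
Kira in UTC: 09:00-15:00, 19:45-20:00 (add 1h to convert from UTC-1).
Vera in UTC: 09:15-14:15 (add 1h to convert from UTC-1).
Gabriel ∩ Lila: 09:45-13:30.
Gabriel ∩ Lila ∩ Kira: 09:45-13:30.
Gabriel ∩ Lila ∩ Kira ∩ Vera: 09:45-13:30.
So the common availability across everyone is 09:45-13:30.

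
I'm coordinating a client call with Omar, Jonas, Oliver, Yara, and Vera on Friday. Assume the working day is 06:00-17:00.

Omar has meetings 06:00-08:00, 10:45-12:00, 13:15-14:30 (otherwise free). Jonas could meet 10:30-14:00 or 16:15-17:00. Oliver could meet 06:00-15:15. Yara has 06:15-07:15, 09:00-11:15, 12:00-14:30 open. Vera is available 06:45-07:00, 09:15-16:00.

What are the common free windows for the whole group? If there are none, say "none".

10:30-10:45, 12:00-13:15

Omar free: 08:00-10:45, 12:00-13:15, 14:30-17:00 (invert busy blocks within the working day).
Jonas free: 10:30-14:00, 16:15-17:00.
Oliver free: 06:00-15:15.
Yara free: 06:15-07:15, 09:00-11:15, 12:00-14:30.
Vera free: 06:45-07:00, 09:15-16:00.
Omar ∩ Jonas: 10:30-10:45, 12:00-13:15, 16:15-17:00.
Omar ∩ Jonas ∩ Oliver: 10:30-10:45, 12:00-13:15.
Omar ∩ Jonas ∩ Oliver ∩ Yara: 10:30-10:45, 12:00-13:15.
Omar ∩ Jonas ∩ Oliver ∩ Yara ∩ Vera: 10:30-10:45, 12:00-13:15.
Those are the intersection windows.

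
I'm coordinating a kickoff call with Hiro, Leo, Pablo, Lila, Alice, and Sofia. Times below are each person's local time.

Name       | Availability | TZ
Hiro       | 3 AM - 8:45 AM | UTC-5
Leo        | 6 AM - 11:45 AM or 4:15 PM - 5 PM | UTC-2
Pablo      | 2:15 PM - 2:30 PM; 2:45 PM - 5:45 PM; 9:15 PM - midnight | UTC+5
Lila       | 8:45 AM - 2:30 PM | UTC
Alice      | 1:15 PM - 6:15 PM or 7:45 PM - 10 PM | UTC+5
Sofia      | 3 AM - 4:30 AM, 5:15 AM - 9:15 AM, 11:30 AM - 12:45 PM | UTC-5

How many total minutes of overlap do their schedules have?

Hiro in UTC: 08:00-13:45 (add 5h to convert from UTC-5).
Leo in UTC: 08:00-13:45, 18:15-19:00 (add 2h to convert from UTC-2).
Pablo in UTC: 09:15-09:30, 09:45-12:45, 16:15-19:00 (subtract 5h to convert from UTC+5).
Lila in UTC: 08:45-14:30.
Alice in UTC: 08:15-13:15, 14:45-17:00 (subtract 5h to convert from UTC+5).
Sofia in UTC: 08:00-09:30, 10:15-14:15, 16:30-17:45 (add 5h to convert from UTC-5).
Hiro ∩ Leo: 08:00-13:45.
Hiro ∩ Leo ∩ Pablo: 09:15-09:30, 09:45-12:45.
Hiro ∩ Leo ∩ Pablo ∩ Lila: 09:15-09:30, 09:45-12:45.
Hiro ∩ Leo ∩ Pablo ∩ Lila ∩ Alice: 09:15-09:30, 09:45-12:45.
Hiro ∩ Leo ∩ Pablo ∩ Lila ∩ Alice ∩ Sofia: 09:15-09:30, 10:15-12:45.
Summing the common windows: 15 + 150 = 165 minutes.

165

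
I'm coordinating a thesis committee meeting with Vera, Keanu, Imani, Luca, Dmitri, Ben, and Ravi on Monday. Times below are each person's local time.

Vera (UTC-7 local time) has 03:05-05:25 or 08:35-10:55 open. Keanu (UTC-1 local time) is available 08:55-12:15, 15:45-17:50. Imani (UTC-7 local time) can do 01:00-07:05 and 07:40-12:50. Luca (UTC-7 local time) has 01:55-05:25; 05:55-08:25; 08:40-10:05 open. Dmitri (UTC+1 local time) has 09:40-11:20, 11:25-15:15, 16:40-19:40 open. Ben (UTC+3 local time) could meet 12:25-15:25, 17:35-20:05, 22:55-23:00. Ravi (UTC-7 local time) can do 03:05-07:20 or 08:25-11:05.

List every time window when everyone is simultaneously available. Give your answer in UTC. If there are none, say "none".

10:05-10:20, 10:25-12:25, 16:45-17:05

Vera in UTC: 10:05-12:25, 15:35-17:55 (add 7h to convert from UTC-7).
Keanu in UTC: 09:55-13:15, 16:45-18:50 (add 1h to convert from UTC-1).
Imani in UTC: 08:00-14:05, 14:40-19:50 (add 7h to convert from UTC-7).
Luca in UTC: 08:55-12:25, 12:55-15:25, 15:40-17:05 (add 7h to convert from UTC-7).
Dmitri in UTC: 08:40-10:20, 10:25-14:15, 15:40-18:40 (subtract 1h to convert from UTC+1).
Ben in UTC: 09:25-12:25, 14:35-17:05, 19:55-20:00 (subtract 3h to convert from UTC+3).
Ravi in UTC: 10:05-14:20, 15:25-18:05 (add 7h to convert from UTC-7).
Vera ∩ Keanu: 10:05-12:25, 16:45-17:55.
Vera ∩ Keanu ∩ Imani: 10:05-12:25, 16:45-17:55.
Vera ∩ Keanu ∩ Imani ∩ Luca: 10:05-12:25, 16:45-17:05.
Vera ∩ Keanu ∩ Imani ∩ Luca ∩ Dmitri: 10:05-10:20, 10:25-12:25, 16:45-17:05.
Vera ∩ Keanu ∩ Imani ∩ Luca ∩ Dmitri ∩ Ben: 10:05-10:20, 10:25-12:25, 16:45-17:05.
Vera ∩ Keanu ∩ Imani ∩ Luca ∩ Dmitri ∩ Ben ∩ Ravi: 10:05-10:20, 10:25-12:25, 16:45-17:05.
So the common availability across everyone is 10:05-10:20, 10:25-12:25, 16:45-17:05.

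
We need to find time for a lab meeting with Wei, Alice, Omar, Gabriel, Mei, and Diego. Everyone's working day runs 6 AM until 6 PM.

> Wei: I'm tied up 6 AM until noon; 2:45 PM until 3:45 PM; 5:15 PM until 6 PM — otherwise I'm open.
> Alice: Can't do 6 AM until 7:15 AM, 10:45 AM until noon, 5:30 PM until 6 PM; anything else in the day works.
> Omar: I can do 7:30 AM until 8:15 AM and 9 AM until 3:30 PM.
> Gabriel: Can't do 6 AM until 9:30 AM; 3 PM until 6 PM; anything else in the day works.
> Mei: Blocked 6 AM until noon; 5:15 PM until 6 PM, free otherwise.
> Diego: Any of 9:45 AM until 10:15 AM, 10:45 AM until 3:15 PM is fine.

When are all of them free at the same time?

Wei free: 12:00-14:45, 15:45-17:15 (invert busy blocks within the working day).
Alice free: 07:15-10:45, 12:00-17:30 (invert busy blocks within the working day).
Omar free: 07:30-08:15, 09:00-15:30.
Gabriel free: 09:30-15:00 (invert busy blocks within the working day).
Mei free: 12:00-17:15 (invert busy blocks within the working day).
Diego free: 09:45-10:15, 10:45-15:15.
Wei ∩ Alice: 12:00-14:45, 15:45-17:15.
Wei ∩ Alice ∩ Omar: 12:00-14:45.
Wei ∩ Alice ∩ Omar ∩ Gabriel: 12:00-14:45.
Wei ∩ Alice ∩ Omar ∩ Gabriel ∩ Mei: 12:00-14:45.
Wei ∩ Alice ∩ Omar ∩ Gabriel ∩ Mei ∩ Diego: 12:00-14:45.

12:00-14:45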